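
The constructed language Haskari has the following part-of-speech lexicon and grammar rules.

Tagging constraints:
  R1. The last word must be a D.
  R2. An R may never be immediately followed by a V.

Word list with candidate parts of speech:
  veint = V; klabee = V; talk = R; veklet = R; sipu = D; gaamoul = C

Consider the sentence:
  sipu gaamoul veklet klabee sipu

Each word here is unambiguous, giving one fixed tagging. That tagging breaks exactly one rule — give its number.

2

Fixed tagging: D C R V D.
Applying the rules: R1 ✓, R2 ✗.
Only rule 2 fails.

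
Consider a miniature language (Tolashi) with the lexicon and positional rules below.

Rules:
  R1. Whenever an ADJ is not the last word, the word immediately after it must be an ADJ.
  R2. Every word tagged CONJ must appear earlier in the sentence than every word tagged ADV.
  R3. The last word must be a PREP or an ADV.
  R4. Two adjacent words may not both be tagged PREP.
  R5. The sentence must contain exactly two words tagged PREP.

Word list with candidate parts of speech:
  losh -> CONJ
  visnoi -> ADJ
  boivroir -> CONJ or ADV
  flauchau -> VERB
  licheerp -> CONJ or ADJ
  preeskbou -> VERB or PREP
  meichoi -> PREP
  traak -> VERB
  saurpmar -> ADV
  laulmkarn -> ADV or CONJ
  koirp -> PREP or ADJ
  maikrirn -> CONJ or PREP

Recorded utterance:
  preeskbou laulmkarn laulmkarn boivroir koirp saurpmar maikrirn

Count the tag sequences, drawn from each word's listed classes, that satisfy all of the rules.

Candidates per position — 1:preeskbou {VERB,PREP}; 2:laulmkarn {ADV,CONJ}; 3:laulmkarn {ADV,CONJ}; 4:boivroir {CONJ,ADV}; 5:koirp {PREP,ADJ}; 6:saurpmar {ADV}; 7:maikrirn {CONJ,PREP}.
There are 64 candidate sequences in total.
The sequences that satisfy every rule: VERB ADV ADV ADV PREP ADV PREP; VERB CONJ ADV ADV PREP ADV PREP; VERB CONJ CONJ CONJ PREP ADV PREP; VERB CONJ CONJ ADV PREP ADV PREP.
Count = 4.

4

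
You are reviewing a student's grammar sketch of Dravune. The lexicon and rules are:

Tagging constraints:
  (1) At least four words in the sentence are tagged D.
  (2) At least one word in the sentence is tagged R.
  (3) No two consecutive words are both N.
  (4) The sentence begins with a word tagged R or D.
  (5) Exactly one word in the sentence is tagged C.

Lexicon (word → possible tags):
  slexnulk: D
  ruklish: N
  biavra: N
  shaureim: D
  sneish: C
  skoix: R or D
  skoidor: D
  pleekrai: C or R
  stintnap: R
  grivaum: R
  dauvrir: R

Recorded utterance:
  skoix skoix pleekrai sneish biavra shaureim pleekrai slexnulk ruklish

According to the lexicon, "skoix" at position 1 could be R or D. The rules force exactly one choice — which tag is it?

D

Candidates per position — 1:skoix {R,D}; 2:skoix {R,D}; 3:pleekrai {C,R}; 4:sneish {C}; 5:biavra {N}; 6:shaureim {D}; 7:pleekrai {C,R}; 8:slexnulk {D}; 9:ruklish {N}.
If word 1 were R, no tagging could satisfy rule 1; so word 1 is D.
If word 2 were R, no tagging could satisfy rule 1; so word 2 is D.
If word 3 were C, no tagging could satisfy rule 5; so word 3 is R.
If word 7 were C, no tagging could satisfy rule 5; so word 7 is R.
That leaves exactly one tagging: D D R C N D R D N.
Check: rule 1 ok; rule 2 ok; rule 3 ok; rule 4 ok; rule 5 ok.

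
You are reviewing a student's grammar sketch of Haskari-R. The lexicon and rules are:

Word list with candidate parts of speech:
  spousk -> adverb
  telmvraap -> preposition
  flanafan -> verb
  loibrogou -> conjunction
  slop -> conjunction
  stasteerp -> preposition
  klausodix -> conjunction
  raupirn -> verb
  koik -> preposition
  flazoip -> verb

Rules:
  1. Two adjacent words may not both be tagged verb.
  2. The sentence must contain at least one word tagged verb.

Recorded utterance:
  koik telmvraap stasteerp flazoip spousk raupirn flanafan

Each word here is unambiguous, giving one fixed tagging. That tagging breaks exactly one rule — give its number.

Fixed tagging: preposition preposition preposition verb adverb verb verb.
Checking each rule: R1 fails, R2 ok.
Only rule 1 fails.

1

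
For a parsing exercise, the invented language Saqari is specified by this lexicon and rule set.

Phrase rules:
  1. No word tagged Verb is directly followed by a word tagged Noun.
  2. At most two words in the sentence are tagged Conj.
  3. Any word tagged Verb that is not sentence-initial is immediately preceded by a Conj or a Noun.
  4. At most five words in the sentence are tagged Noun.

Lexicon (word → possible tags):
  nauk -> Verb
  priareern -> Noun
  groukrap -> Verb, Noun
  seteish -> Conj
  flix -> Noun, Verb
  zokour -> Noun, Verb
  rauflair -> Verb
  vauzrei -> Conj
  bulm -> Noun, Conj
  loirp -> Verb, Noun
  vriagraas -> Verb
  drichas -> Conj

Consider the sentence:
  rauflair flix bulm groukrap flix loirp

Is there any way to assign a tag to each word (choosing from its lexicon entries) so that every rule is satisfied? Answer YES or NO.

Candidates per position — 1:rauflair {Verb}; 2:flix {Noun,Verb}; 3:bulm {Noun,Conj}; 4:groukrap {Verb,Noun}; 5:flix {Noun,Verb}; 6:loirp {Verb,Noun}.
Every candidate sequence violates at least one rule; no consistent tagging exists.

NO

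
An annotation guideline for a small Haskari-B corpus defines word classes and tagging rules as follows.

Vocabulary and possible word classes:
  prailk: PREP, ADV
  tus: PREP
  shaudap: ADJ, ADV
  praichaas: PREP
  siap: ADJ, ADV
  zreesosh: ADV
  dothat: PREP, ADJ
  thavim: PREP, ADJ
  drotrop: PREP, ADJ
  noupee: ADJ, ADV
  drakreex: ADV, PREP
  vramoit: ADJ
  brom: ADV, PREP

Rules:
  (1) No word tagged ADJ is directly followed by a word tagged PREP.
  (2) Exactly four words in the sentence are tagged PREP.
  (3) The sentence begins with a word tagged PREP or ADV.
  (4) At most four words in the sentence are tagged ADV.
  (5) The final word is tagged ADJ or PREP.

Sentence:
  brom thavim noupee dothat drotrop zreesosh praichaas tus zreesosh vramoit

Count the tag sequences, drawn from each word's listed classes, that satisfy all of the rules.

5

Candidates per position — 1:brom {ADV,PREP}; 2:thavim {PREP,ADJ}; 3:noupee {ADJ,ADV}; 4:dothat {PREP,ADJ}; 5:drotrop {PREP,ADJ}; 6:zreesosh {ADV}; 7:praichaas {PREP}; 8:tus {PREP}; 9:zreesosh {ADV}; 10:vramoit {ADJ}.
There are 32 candidate sequences in total.
The sequences that satisfy every rule: ADV PREP ADV PREP ADJ ADV PREP PREP ADV ADJ; ADV ADJ ADV PREP PREP ADV PREP PREP ADV ADJ; PREP PREP ADJ ADJ ADJ ADV PREP PREP ADV ADJ; PREP PREP ADV ADJ ADJ ADV PREP PREP ADV ADJ; PREP ADJ ADV PREP ADJ ADV PREP PREP ADV ADJ.
Count = 5.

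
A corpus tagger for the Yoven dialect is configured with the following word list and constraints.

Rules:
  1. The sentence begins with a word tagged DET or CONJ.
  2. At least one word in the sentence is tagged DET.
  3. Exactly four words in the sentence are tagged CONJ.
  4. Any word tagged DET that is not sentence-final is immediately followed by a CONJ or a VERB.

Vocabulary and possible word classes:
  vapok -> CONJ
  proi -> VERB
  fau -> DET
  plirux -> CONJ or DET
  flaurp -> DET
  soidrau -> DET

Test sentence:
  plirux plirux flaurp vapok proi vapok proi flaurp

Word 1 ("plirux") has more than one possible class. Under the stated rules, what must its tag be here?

Candidates per position — 1:plirux {CONJ,DET}; 2:plirux {CONJ,DET}; 3:flaurp {DET}; 4:vapok {CONJ}; 5:proi {VERB}; 6:vapok {CONJ}; 7:proi {VERB}; 8:flaurp {DET}.
If word 1 were DET, no tagging could satisfy rule 3; so word 1 is CONJ.
If word 2 were DET, no tagging could satisfy rule 3; so word 2 is CONJ.
That leaves exactly one tagging: CONJ CONJ DET CONJ VERB CONJ VERB DET.
Checking: rule 1 satisfied; rule 2 satisfied; rule 3 satisfied; rule 4 satisfied.

CONJ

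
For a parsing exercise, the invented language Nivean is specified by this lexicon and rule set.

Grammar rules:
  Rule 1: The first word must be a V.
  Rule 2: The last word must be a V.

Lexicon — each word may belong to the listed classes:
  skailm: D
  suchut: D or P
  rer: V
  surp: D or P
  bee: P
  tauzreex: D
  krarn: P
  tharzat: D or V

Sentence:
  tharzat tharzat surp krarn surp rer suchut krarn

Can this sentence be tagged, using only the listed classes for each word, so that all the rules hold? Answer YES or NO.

Candidates per position — 1:tharzat {D,V}; 2:tharzat {D,V}; 3:surp {D,P}; 4:krarn {P}; 5:surp {D,P}; 6:rer {V}; 7:suchut {D,P}; 8:krarn {P}.
Rule 2 cannot be satisfied by any choice of tags from the lexicon.
So there is no consistent tagging.

NO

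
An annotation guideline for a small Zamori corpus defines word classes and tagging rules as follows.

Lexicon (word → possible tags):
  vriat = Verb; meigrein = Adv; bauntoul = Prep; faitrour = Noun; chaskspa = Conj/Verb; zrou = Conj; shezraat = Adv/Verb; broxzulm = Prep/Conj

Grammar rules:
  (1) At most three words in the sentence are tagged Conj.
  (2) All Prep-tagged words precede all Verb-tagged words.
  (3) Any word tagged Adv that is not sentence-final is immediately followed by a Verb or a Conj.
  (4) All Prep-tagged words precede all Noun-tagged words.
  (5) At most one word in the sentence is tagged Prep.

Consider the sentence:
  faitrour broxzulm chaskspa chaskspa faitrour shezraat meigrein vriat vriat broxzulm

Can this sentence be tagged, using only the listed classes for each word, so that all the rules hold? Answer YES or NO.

Candidates per position — 1:faitrour {Noun}; 2:broxzulm {Prep,Conj}; 3:chaskspa {Conj,Verb}; 4:chaskspa {Conj,Verb}; 5:faitrour {Noun}; 6:shezraat {Adv,Verb}; 7:meigrein {Adv}; 8:vriat {Verb}; 9:vriat {Verb}; 10:broxzulm {Prep,Conj}.
One satisfying assignment: Noun Conj Verb Conj Noun Verb Adv Verb Verb Conj.
Verifying each rule — rule 1 ✓; rule 2 ✓; rule 3 ✓; rule 4 ✓; rule 5 ✓.

YES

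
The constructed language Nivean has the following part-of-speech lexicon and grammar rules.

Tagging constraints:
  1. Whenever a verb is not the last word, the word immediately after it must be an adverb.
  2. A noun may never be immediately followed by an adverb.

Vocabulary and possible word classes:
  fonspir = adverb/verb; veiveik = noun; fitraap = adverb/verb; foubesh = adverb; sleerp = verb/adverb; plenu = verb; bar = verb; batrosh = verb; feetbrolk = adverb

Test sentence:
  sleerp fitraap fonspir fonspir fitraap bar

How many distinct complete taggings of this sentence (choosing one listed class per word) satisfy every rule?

8

Candidates per position — 1:sleerp {verb,adverb}; 2:fitraap {adverb,verb}; 3:fonspir {adverb,verb}; 4:fonspir {adverb,verb}; 5:fitraap {adverb,verb}; 6:bar {verb}.
There are 32 candidate sequences in total.
Checking each against the rules leaves 8 sequences.
Count = 8.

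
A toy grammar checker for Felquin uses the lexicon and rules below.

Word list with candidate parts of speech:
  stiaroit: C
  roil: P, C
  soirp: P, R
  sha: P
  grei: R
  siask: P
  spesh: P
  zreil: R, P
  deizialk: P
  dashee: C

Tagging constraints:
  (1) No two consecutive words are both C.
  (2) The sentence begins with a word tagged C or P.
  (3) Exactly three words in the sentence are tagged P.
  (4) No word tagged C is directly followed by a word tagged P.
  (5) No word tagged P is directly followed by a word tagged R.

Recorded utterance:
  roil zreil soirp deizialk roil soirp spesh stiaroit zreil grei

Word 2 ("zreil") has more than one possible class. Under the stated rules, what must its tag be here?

Candidates per position — 1:roil {P,C}; 2:zreil {R,P}; 3:soirp {P,R}; 4:deizialk {P}; 5:roil {P,C}; 6:soirp {P,R}; 7:spesh {P}; 8:stiaroit {C}; 9:zreil {R,P}; 10:grei {R}.
If word 9 were P, no tagging could satisfy rule 4; so word 9 is R.
Position 2: the remaining choice is settled jointly with positions 1, 3, 5, 6 — only R at position 2 is part of a tagging that satisfies every rule.
That leaves exactly one tagging: C R P P C R P C R R.
Checking: rule 1 ok; rule 2 ok; rule 3 ok; rule 4 ok; rule 5 ok.

R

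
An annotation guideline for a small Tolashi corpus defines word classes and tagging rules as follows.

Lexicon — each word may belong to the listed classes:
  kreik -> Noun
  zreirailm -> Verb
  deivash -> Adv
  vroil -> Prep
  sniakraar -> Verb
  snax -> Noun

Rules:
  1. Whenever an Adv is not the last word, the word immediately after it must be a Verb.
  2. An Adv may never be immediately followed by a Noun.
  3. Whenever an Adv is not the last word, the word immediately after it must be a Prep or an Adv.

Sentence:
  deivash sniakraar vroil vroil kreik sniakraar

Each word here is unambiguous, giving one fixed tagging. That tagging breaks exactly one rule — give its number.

3

Fixed tagging: Adv Verb Prep Prep Noun Verb.
Applying the rules: R1 ✓, R2 ✓, R3 ✗.
Only rule 3 fails.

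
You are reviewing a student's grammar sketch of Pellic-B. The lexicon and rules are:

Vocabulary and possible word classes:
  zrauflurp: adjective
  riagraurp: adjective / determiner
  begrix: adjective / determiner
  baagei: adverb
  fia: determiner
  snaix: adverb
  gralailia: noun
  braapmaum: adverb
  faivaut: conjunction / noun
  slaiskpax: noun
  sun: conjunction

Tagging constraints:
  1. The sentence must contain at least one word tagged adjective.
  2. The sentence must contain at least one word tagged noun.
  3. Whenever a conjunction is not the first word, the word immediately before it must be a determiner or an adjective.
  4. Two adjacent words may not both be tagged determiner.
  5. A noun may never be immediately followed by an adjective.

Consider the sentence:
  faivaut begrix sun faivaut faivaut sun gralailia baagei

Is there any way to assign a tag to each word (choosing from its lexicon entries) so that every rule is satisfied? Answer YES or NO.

Candidates per position — 1:faivaut {conjunction,noun}; 2:begrix {adjective,determiner}; 3:sun {conjunction}; 4:faivaut {conjunction,noun}; 5:faivaut {conjunction,noun}; 6:sun {conjunction}; 7:gralailia {noun}; 8:baagei {adverb}.
Rule 3 cannot be satisfied by any choice of tags from the lexicon.
So there is no consistent tagging.

NO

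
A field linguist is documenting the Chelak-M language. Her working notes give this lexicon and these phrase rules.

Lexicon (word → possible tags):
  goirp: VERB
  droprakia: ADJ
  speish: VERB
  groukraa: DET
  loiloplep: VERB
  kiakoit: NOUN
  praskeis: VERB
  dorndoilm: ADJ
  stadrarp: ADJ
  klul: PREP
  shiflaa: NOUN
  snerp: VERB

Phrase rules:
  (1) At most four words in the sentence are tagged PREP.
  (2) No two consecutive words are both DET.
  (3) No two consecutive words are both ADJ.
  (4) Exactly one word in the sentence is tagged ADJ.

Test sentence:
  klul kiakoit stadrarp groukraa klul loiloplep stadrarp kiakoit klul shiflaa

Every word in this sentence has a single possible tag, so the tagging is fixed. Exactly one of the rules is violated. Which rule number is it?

4

Fixed tagging: PREP NOUN ADJ DET PREP VERB ADJ NOUN PREP NOUN.
Applying the rules: R1 holds, R2 holds, R3 holds, R4 violated.
Only rule 4 fails.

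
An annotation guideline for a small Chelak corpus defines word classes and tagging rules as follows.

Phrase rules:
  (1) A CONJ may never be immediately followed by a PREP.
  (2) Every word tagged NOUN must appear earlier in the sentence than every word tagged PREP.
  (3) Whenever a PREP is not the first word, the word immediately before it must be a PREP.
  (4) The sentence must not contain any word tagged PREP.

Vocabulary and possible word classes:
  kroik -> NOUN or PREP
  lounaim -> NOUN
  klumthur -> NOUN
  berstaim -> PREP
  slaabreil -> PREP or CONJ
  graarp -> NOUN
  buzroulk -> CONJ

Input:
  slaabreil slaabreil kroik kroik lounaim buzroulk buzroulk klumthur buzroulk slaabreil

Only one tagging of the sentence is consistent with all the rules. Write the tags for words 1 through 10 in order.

Candidates per position — 1:slaabreil {PREP,CONJ}; 2:slaabreil {PREP,CONJ}; 3:kroik {NOUN,PREP}; 4:kroik {NOUN,PREP}; 5:lounaim {NOUN}; 6:buzroulk {CONJ}; 7:buzroulk {CONJ}; 8:klumthur {NOUN}; 9:buzroulk {CONJ}; 10:slaabreil {PREP,CONJ}.
Position 1: tagging it PREP would leave rule 2 unsatisfiable, so it must be CONJ.
Position 2: tagging it PREP would leave rule 1 unsatisfiable, so it must be CONJ.
Position 3: tagging it PREP would leave rule 1 unsatisfiable, so it must be NOUN.
Position 4: tagging it PREP would leave rule 2 unsatisfiable, so it must be NOUN.
Position 10: tagging it PREP would leave rule 1 unsatisfiable, so it must be CONJ.
That leaves exactly one tagging: CONJ CONJ NOUN NOUN NOUN CONJ CONJ NOUN CONJ CONJ.
Check: rule 1 satisfied; rule 2 satisfied; rule 3 satisfied; rule 4 satisfied.

CONJ CONJ NOUN NOUN NOUN CONJ CONJ NOUN CONJ CONJ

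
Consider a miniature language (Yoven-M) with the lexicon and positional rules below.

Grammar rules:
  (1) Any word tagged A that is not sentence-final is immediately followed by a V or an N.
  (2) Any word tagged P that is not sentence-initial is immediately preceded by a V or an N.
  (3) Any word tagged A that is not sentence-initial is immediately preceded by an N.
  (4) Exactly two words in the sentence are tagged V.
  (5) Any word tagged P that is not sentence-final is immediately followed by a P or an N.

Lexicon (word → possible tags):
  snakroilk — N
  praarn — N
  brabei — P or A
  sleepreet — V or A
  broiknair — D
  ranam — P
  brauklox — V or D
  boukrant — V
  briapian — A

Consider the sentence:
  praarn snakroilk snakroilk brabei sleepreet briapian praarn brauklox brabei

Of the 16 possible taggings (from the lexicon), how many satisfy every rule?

0

Candidates per position — 1:praarn {N}; 2:snakroilk {N}; 3:snakroilk {N}; 4:brabei {P,A}; 5:sleepreet {V,A}; 6:briapian {A}; 7:praarn {N}; 8:brauklox {V,D}; 9:brabei {P,A}.
There are 16 candidate sequences in total.
Rule 3 cannot be satisfied by any choice of tags from the lexicon.
So there is no consistent tagging.
Count = 0.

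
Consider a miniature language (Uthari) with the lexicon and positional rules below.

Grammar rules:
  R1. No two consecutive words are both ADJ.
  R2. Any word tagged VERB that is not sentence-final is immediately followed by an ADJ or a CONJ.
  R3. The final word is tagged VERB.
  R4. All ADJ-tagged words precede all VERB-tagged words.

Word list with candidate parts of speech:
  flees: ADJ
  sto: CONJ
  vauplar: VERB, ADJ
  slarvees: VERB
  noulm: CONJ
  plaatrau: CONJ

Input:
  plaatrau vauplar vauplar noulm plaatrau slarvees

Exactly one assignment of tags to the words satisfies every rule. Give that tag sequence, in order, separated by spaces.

CONJ ADJ VERB CONJ CONJ VERB

Candidates per position — 1:plaatrau {CONJ}; 2:vauplar {VERB,ADJ}; 3:vauplar {VERB,ADJ}; 4:noulm {CONJ}; 5:plaatrau {CONJ}; 6:slarvees {VERB}.
The remaining ambiguous positions (2, 3) are resolved jointly — only one combination satisfies every rule.
So the tagging must be: CONJ ADJ VERB CONJ CONJ VERB.
Rule-by-rule: rule 1 ✓; rule 2 ✓; rule 3 ✓; rule 4 ✓.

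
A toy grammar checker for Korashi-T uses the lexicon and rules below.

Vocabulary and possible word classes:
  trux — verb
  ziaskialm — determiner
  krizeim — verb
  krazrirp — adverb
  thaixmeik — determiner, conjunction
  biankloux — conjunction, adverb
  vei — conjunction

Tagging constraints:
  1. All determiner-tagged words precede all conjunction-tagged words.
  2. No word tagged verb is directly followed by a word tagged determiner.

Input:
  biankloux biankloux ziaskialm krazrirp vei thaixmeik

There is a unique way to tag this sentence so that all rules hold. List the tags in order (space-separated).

adverb adverb determiner adverb conjunction conjunction

Candidates per position — 1:biankloux {conjunction,adverb}; 2:biankloux {conjunction,adverb}; 3:ziaskialm {determiner}; 4:krazrirp {adverb}; 5:vei {conjunction}; 6:thaixmeik {determiner,conjunction}.
If word 1 were conjunction, no tagging could satisfy rule 1; so word 1 is adverb.
If word 2 were conjunction, no tagging could satisfy rule 1; so word 2 is adverb.
If word 6 were determiner, no tagging could satisfy rule 1; so word 6 is conjunction.
So the tagging must be: adverb adverb determiner adverb conjunction conjunction.
Rule-by-rule: rule 1 satisfied; rule 2 satisfied.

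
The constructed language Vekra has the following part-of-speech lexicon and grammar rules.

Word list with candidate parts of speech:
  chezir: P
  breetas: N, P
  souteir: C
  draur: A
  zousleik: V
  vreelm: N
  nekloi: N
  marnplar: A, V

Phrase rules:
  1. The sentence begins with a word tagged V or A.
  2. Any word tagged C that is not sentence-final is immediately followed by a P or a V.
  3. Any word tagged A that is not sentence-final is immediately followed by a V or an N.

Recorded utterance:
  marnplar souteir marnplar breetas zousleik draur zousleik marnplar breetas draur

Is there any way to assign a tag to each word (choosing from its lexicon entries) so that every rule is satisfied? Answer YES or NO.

YES

Candidates per position — 1:marnplar {A,V}; 2:souteir {C}; 3:marnplar {A,V}; 4:breetas {N,P}; 5:zousleik {V}; 6:draur {A}; 7:zousleik {V}; 8:marnplar {A,V}; 9:breetas {N,P}; 10:draur {A}.
One satisfying assignment: V C V P V A V A N A.
Check: rule 1 satisfied; rule 2 satisfied; rule 3 satisfied.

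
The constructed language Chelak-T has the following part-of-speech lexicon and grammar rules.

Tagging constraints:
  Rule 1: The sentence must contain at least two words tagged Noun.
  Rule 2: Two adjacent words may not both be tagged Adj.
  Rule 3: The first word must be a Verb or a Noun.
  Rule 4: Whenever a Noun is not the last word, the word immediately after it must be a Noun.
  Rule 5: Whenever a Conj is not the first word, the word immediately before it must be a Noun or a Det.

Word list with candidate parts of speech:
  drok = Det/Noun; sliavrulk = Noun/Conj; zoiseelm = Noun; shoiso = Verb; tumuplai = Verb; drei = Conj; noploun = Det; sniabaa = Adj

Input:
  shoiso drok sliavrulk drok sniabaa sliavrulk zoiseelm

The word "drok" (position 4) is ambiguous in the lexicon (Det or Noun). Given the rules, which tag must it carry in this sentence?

Candidates per position — 1:shoiso {Verb}; 2:drok {Det,Noun}; 3:sliavrulk {Noun,Conj}; 4:drok {Det,Noun}; 5:sniabaa {Adj}; 6:sliavrulk {Noun,Conj}; 7:zoiseelm {Noun}.
Word 2 cannot be Noun — rule 4 would then fail for every completion. It is Det.
Word 3 cannot be Noun — rule 4 would then fail for every completion. It is Conj.
Word 4 cannot be Noun — rule 4 would then fail for every completion. It is Det.
Word 6 cannot be Conj — rule 1 would then fail for every completion. It is Noun.
So the tagging must be: Verb Det Conj Det Adj Noun Noun.
Checking: rule 1 holds; rule 2 holds; rule 3 holds; rule 4 holds; rule 5 holds.

Det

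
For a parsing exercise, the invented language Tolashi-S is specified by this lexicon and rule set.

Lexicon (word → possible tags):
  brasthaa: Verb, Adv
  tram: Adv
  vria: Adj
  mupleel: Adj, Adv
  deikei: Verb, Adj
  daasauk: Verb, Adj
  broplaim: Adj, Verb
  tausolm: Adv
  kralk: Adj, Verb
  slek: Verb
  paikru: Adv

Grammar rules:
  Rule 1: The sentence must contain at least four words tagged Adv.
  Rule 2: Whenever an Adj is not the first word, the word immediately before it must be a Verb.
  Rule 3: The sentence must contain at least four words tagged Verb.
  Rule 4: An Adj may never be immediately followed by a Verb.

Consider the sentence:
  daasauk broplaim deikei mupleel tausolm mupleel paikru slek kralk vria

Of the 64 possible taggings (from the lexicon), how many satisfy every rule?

2

Candidates per position — 1:daasauk {Verb,Adj}; 2:broplaim {Adj,Verb}; 3:deikei {Verb,Adj}; 4:mupleel {Adj,Adv}; 5:tausolm {Adv}; 6:mupleel {Adj,Adv}; 7:paikru {Adv}; 8:slek {Verb}; 9:kralk {Adj,Verb}; 10:vria {Adj}.
There are 64 candidate sequences in total.
The sequences that satisfy every rule: Verb Verb Verb Adv Adv Adv Adv Verb Verb Adj; Verb Verb Adj Adv Adv Adv Adv Verb Verb Adj.
Count = 2.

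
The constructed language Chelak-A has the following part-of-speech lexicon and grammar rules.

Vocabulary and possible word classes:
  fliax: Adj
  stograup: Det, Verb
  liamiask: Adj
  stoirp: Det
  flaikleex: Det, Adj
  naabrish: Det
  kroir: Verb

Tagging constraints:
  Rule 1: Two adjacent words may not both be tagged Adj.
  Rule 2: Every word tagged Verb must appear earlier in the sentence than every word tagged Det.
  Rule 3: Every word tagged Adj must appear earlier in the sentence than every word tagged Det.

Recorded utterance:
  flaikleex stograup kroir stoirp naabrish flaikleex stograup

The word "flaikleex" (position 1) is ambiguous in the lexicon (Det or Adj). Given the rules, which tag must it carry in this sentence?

Adj

Candidates per position — 1:flaikleex {Det,Adj}; 2:stograup {Det,Verb}; 3:kroir {Verb}; 4:stoirp {Det}; 5:naabrish {Det}; 6:flaikleex {Det,Adj}; 7:stograup {Det,Verb}.
At position 1, choosing Det makes rule 2 impossible to satisfy; hence Adj.
At position 2, choosing Det makes rule 2 impossible to satisfy; hence Verb.
At position 6, choosing Adj makes rule 3 impossible to satisfy; hence Det.
At position 7, choosing Verb makes rule 2 impossible to satisfy; hence Det.
The only consistent sequence is: Adj Verb Verb Det Det Det Det.
Check: rule 1 satisfied; rule 2 satisfied; rule 3 satisfied.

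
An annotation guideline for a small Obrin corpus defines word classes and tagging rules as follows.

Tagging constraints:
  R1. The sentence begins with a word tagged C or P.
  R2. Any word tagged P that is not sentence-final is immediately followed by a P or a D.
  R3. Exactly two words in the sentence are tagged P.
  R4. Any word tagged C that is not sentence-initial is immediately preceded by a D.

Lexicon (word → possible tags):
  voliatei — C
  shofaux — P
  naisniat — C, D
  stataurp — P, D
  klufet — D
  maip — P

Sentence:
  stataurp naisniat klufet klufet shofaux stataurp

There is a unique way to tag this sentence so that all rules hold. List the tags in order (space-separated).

P D D D P D

Candidates per position — 1:stataurp {P,D}; 2:naisniat {C,D}; 3:klufet {D}; 4:klufet {D}; 5:shofaux {P}; 6:stataurp {P,D}.
Position 1: tagging it D would leave rule 1 unsatisfiable, so it must be P.
Position 2: tagging it C would leave rule 2 unsatisfiable, so it must be D.
Position 6: tagging it P would leave rule 3 unsatisfiable, so it must be D.
So the tagging must be: P D D D P D.
Verifying each rule — rule 1 ✓; rule 2 ✓; rule 3 ✓; rule 4 ✓.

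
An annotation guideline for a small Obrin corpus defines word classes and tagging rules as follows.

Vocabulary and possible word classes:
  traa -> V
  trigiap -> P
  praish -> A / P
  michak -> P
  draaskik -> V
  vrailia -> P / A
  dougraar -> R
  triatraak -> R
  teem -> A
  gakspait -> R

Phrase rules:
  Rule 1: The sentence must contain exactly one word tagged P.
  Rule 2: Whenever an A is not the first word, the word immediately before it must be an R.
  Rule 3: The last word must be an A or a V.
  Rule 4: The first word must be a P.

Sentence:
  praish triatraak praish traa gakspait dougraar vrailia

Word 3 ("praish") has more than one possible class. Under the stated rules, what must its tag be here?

Candidates per position — 1:praish {A,P}; 2:triatraak {R}; 3:praish {A,P}; 4:traa {V}; 5:gakspait {R}; 6:dougraar {R}; 7:vrailia {P,A}.
Position 1: tagging it A would leave rule 4 unsatisfiable, so it must be P.
Position 3: tagging it P would leave rule 1 unsatisfiable, so it must be A.
Position 7: tagging it P would leave rule 1 unsatisfiable, so it must be A.
That leaves exactly one tagging: P R A V R R A.
Verifying each rule — rule 1 ✓; rule 2 ✓; rule 3 ✓; rule 4 ✓.

A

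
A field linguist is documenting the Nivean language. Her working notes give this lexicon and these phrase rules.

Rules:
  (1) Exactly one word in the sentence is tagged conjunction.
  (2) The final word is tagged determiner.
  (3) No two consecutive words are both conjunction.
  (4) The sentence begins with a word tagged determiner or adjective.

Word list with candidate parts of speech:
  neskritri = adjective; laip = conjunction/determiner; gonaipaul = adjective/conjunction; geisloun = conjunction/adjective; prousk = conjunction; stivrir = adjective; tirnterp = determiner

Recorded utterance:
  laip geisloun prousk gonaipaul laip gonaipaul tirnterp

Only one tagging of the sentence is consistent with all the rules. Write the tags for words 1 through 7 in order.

determiner adjective conjunction adjective determiner adjective determiner

Candidates per position — 1:laip {conjunction,determiner}; 2:geisloun {conjunction,adjective}; 3:prousk {conjunction}; 4:gonaipaul {adjective,conjunction}; 5:laip {conjunction,determiner}; 6:gonaipaul {adjective,conjunction}; 7:tirnterp {determiner}.
If word 1 were conjunction, no tagging could satisfy rule 1; so word 1 is determiner.
If word 2 were conjunction, no tagging could satisfy rule 1; so word 2 is adjective.
If word 4 were conjunction, no tagging could satisfy rule 1; so word 4 is adjective.
If word 5 were conjunction, no tagging could satisfy rule 1; so word 5 is determiner.
If word 6 were conjunction, no tagging could satisfy rule 1; so word 6 is adjective.
The unique satisfying tagging is: determiner adjective conjunction adjective determiner adjective determiner.
Checking: rule 1 holds; rule 2 holds; rule 3 holds; rule 4 holds.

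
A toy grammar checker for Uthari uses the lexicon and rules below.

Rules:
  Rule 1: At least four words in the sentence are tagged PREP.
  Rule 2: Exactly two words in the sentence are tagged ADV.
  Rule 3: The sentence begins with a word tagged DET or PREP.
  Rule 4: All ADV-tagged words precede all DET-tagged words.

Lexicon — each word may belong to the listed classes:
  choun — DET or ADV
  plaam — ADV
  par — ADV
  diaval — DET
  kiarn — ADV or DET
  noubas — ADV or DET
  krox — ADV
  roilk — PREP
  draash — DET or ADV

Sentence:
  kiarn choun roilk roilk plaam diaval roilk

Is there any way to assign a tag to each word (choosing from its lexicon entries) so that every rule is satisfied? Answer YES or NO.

NO

Candidates per position — 1:kiarn {ADV,DET}; 2:choun {DET,ADV}; 3:roilk {PREP}; 4:roilk {PREP}; 5:plaam {ADV}; 6:diaval {DET}; 7:roilk {PREP}.
Rule 1 cannot be satisfied by any choice of tags from the lexicon.
So there is no consistent tagging.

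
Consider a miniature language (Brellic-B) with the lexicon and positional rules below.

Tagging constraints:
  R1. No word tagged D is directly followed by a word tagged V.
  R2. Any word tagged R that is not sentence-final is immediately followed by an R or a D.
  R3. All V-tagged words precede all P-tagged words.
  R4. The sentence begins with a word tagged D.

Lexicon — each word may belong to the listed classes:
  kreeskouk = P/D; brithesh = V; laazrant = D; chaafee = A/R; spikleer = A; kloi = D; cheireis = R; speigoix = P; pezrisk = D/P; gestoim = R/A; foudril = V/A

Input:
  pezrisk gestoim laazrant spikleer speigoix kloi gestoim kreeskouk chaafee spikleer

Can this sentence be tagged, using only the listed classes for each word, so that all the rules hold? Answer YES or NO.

YES

Candidates per position — 1:pezrisk {D,P}; 2:gestoim {R,A}; 3:laazrant {D}; 4:spikleer {A}; 5:speigoix {P}; 6:kloi {D}; 7:gestoim {R,A}; 8:kreeskouk {P,D}; 9:chaafee {A,R}; 10:spikleer {A}.
One satisfying assignment: D R D A P D R D A A.
Check: rule 1 satisfied; rule 2 satisfied; rule 3 satisfied; rule 4 satisfied.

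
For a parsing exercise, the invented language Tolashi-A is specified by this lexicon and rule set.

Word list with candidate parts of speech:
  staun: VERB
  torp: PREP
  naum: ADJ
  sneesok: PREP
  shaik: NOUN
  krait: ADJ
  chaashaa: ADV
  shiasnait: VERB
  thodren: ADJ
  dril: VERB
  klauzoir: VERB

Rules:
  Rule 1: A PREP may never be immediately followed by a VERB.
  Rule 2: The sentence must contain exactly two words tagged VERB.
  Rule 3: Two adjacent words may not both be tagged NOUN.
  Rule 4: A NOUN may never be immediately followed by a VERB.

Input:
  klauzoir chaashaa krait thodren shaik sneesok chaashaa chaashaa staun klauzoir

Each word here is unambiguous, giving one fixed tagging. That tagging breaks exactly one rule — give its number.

2

Fixed tagging: VERB ADV ADJ ADJ NOUN PREP ADV ADV VERB VERB.
Rule check: R1 ✓, R2 ✗, R3 ✓, R4 ✓.
Only rule 2 fails.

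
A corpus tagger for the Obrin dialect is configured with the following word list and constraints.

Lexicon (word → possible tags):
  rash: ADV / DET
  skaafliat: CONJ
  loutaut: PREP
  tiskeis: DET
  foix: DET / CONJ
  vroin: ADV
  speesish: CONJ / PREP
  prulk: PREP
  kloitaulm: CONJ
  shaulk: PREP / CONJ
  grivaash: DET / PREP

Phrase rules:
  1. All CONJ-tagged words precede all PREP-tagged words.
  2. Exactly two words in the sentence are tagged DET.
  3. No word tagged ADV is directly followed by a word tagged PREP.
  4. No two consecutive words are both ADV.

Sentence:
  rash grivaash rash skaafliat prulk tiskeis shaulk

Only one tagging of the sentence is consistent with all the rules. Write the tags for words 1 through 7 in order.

ADV DET ADV CONJ PREP DET PREP

Candidates per position — 1:rash {ADV,DET}; 2:grivaash {DET,PREP}; 3:rash {ADV,DET}; 4:skaafliat {CONJ}; 5:prulk {PREP}; 6:tiskeis {DET}; 7:shaulk {PREP,CONJ}.
Position 2: PREP is ruled out by rule 1; that leaves DET.
Position 3: DET is ruled out by rule 2; that leaves ADV.
Position 7: CONJ is ruled out by rule 1; that leaves PREP.
Position 1: DET is ruled out by rule 2; that leaves ADV.
The unique satisfying tagging is: ADV DET ADV CONJ PREP DET PREP.
Checking: rule 1 holds; rule 2 holds; rule 3 holds; rule 4 holds.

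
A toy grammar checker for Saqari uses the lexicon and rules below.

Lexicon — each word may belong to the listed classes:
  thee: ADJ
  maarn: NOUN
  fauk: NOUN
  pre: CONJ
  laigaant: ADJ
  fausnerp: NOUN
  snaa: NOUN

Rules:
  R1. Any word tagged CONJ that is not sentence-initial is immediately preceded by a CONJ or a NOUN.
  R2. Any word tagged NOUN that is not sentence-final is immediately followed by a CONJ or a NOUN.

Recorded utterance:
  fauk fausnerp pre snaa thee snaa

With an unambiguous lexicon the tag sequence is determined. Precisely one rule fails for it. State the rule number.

2

Fixed tagging: NOUN NOUN CONJ NOUN ADJ NOUN.
Rule check: R1 ok, R2 fails.
Only rule 2 fails.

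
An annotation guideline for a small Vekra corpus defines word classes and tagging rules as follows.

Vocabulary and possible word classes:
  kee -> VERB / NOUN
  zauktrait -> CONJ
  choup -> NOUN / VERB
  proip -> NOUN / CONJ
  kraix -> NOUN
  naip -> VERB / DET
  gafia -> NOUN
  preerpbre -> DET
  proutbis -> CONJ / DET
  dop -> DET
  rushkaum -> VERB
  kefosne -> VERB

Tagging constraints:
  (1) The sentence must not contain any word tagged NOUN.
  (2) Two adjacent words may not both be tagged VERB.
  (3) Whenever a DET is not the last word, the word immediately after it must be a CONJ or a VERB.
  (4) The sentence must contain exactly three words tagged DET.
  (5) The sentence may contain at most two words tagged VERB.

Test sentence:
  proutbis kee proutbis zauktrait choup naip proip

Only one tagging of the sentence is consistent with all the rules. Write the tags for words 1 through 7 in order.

Candidates per position — 1:proutbis {CONJ,DET}; 2:kee {VERB,NOUN}; 3:proutbis {CONJ,DET}; 4:zauktrait {CONJ}; 5:choup {NOUN,VERB}; 6:naip {VERB,DET}; 7:proip {NOUN,CONJ}.
Position 1: CONJ is ruled out by rule 4; that leaves DET.
Position 2: NOUN is ruled out by rule 1; that leaves VERB.
Position 3: CONJ is ruled out by rule 4; that leaves DET.
Position 5: NOUN is ruled out by rule 1; that leaves VERB.
Position 6: VERB is ruled out by rule 2; that leaves DET.
Position 7: NOUN is ruled out by rule 1; that leaves CONJ.
That leaves exactly one tagging: DET VERB DET CONJ VERB DET CONJ.
Checking: rule 1 holds; rule 2 holds; rule 3 holds; rule 4 holds; rule 5 holds.

DET VERB DET CONJ VERB DET CONJ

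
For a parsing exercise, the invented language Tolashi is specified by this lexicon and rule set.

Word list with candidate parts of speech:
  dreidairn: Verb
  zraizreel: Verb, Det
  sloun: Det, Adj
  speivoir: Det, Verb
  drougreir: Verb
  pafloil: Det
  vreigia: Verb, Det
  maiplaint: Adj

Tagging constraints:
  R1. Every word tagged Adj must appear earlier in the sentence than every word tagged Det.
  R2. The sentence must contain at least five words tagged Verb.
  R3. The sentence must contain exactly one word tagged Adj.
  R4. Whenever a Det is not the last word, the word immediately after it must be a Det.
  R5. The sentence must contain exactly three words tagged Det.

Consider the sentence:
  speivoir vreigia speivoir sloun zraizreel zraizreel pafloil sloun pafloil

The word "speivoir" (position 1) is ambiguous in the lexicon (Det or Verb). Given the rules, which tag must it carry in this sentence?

Candidates per position — 1:speivoir {Det,Verb}; 2:vreigia {Verb,Det}; 3:speivoir {Det,Verb}; 4:sloun {Det,Adj}; 5:zraizreel {Verb,Det}; 6:zraizreel {Verb,Det}; 7:pafloil {Det}; 8:sloun {Det,Adj}; 9:pafloil {Det}.
If word 1 were Det, no tagging could satisfy rule 2; so word 1 is Verb.
If word 2 were Det, no tagging could satisfy rule 2; so word 2 is Verb.
If word 3 were Det, no tagging could satisfy rule 2; so word 3 is Verb.
If word 5 were Det, no tagging could satisfy rule 2; so word 5 is Verb.
If word 6 were Det, no tagging could satisfy rule 2; so word 6 is Verb.
If word 8 were Adj, no tagging could satisfy rule 1; so word 8 is Det.
If word 4 were Det, no tagging could satisfy rule 3; so word 4 is Adj.
The unique satisfying tagging is: Verb Verb Verb Adj Verb Verb Det Det Det.
Checking: rule 1 ok; rule 2 ok; rule 3 ok; rule 4 ok; rule 5 ok.

Verb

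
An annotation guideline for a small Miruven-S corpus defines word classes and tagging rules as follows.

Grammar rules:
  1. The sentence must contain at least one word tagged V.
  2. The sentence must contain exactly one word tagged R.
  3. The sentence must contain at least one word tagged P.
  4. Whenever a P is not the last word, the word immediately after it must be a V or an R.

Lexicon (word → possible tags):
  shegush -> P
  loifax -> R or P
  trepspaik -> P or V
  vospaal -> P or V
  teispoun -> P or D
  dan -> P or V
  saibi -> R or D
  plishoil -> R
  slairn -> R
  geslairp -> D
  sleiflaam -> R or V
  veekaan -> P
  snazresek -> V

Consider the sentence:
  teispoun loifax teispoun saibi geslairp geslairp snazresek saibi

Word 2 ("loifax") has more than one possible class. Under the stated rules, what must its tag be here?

Candidates per position — 1:teispoun {P,D}; 2:loifax {R,P}; 3:teispoun {P,D}; 4:saibi {R,D}; 5:geslairp {D}; 6:geslairp {D}; 7:snazresek {V}; 8:saibi {R,D}.
Position 2: tagging it P would leave rule 4 unsatisfiable, so it must be R.
Position 4: tagging it R would leave rule 2 unsatisfiable, so it must be D.
Position 8: tagging it R would leave rule 2 unsatisfiable, so it must be D.
Position 3: tagging it P would leave rule 4 unsatisfiable, so it must be D.
Position 1: tagging it D would leave rule 3 unsatisfiable, so it must be P.
The only consistent sequence is: P R D D D D V D.
Checking: rule 1 satisfied; rule 2 satisfied; rule 3 satisfied; rule 4 satisfied.

R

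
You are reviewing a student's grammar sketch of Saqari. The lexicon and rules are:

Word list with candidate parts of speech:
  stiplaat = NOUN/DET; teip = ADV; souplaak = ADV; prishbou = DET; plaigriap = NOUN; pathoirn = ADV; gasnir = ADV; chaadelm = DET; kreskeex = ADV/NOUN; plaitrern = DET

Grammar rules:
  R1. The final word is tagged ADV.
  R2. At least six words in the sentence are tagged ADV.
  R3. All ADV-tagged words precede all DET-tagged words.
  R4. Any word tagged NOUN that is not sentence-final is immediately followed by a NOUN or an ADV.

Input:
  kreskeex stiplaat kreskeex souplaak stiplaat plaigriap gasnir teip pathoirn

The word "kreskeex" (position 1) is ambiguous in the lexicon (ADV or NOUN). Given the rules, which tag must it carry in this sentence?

Candidates per position — 1:kreskeex {ADV,NOUN}; 2:stiplaat {NOUN,DET}; 3:kreskeex {ADV,NOUN}; 4:souplaak {ADV}; 5:stiplaat {NOUN,DET}; 6:plaigriap {NOUN}; 7:gasnir {ADV}; 8:teip {ADV}; 9:pathoirn {ADV}.
If word 1 were NOUN, no tagging could satisfy rule 2; so word 1 is ADV.
If word 2 were DET, no tagging could satisfy rule 3; so word 2 is NOUN.
If word 3 were NOUN, no tagging could satisfy rule 2; so word 3 is ADV.
If word 5 were DET, no tagging could satisfy rule 3; so word 5 is NOUN.
That leaves exactly one tagging: ADV NOUN ADV ADV NOUN NOUN ADV ADV ADV.
Rule-by-rule: rule 1 satisfied; rule 2 satisfied; rule 3 satisfied; rule 4 satisfied.

ADV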